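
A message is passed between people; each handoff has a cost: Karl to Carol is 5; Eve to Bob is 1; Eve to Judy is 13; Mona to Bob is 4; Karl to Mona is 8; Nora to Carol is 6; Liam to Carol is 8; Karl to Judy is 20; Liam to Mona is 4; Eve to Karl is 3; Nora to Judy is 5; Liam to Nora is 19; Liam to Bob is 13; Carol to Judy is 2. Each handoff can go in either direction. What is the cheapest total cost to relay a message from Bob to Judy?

Checking several routes:
Bob→Mona→Karl→Carol→Judy: 4 + 8 + 5 + 2 = 19
Bob→Eve→Karl→Carol→Judy: 1 + 3 + 5 + 2 = 11
Bob→Eve→Judy: 1 + 13 = 14
Bob→Mona→Liam→Carol→Judy: 4 + 4 + 8 + 2 = 18
Bob→Eve→Karl→Carol→Nora→Judy: 1 + 3 + 5 + 6 + 5 = 20
Shortest: 11.

11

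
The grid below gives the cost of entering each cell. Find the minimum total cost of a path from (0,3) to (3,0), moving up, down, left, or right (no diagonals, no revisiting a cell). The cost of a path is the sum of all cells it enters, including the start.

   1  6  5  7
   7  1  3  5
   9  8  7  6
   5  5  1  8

Take [0,3] → [0,2] → [1,2] → [2,2] → [3,2] → [3,1] → [3,0] for a total of 7 + 5 + 3 + 7 + 1 + 5 + 5 = 33.

33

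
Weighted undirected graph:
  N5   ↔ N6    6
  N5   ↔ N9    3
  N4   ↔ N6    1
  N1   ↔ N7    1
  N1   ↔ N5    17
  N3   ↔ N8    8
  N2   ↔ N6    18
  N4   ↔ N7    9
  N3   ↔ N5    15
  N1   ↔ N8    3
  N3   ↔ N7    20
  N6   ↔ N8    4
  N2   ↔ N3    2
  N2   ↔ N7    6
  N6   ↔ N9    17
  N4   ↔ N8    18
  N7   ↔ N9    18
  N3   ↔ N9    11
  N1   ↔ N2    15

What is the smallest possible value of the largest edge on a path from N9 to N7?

Some routes from N9 to N7:
N9 - N5 - N6 - N4 - N7: max(3, 6, 1, 9) = 9
N9 - N5 - N6 - N8 - N3 - N2 - N7: max(3, 6, 4, 8, 2, 6) = 8
N9 - N5 - N6 - N8 - N1 - N7: max(3, 6, 4, 3, 1) = 6
N9 - N3 - N2 - N7: max(11, 2, 6) = 11
Best route has worst link 6.

6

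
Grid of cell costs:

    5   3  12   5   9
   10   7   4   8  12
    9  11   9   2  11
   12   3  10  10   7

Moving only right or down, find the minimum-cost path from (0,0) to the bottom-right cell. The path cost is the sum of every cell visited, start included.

46

One optimal route is r0c0 r0c1 r1c1 r1c2 r1c3 r2c3 r3c3 r3c4.
Its cost is 5 + 3 + 7 + 4 + 8 + 2 + 10 + 7 = 46.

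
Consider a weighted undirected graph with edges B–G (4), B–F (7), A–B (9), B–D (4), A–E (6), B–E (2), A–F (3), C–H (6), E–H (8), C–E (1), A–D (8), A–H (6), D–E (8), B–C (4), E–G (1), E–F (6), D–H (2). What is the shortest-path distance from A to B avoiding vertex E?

9

Checking several routes:
A - H - D - B: 6 + 2 + 4 = 12
A - F - B: 3 + 7 = 10
A - D - B: 8 + 4 = 12
A - B: 9
Shortest: 9.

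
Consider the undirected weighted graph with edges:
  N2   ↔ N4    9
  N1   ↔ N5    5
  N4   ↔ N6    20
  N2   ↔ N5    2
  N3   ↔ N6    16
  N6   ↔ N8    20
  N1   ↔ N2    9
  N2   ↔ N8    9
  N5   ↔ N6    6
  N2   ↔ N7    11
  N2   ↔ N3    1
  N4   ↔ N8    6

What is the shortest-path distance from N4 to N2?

9

Checking several routes:
N4 → N8 → N6 → N5 → N2: 6 + 20 + 6 + 2 = 34
N4 → N6 → N5 → N1 → N2: 20 + 6 + 5 + 9 = 40
N4 → N8 → N2: 6 + 9 = 15
N4 → N6 → N3 → N2: 20 + 16 + 1 = 37
N4 → N2: 9
N4 → N6 → N5 → N2: 20 + 6 + 2 = 28
Best route has total 9.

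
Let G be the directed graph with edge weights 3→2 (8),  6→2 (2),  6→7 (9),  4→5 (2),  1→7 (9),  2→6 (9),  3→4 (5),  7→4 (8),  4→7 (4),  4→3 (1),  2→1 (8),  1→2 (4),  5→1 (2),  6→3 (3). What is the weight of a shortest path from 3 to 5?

Paths from 3 to 5:
3 - 4 - 5: 5 + 2 = 7
3 - 2 - 6 - 7 - 4 - 5: 8 + 9 + 9 + 8 + 2 = 36
3 - 2 - 1 - 7 - 4 - 5: 8 + 8 + 9 + 8 + 2 = 35
The minimum is 7.

7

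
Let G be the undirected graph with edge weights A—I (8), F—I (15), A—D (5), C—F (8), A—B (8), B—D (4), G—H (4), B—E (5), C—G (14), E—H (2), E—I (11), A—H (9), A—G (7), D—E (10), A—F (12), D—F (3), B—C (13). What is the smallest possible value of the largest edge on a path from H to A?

A few of the H→A routes:
H-E-B-D-A: max(2, 5, 4, 5) = 5
H-G-A: max(4, 7) = 7
H-E-B-A: max(2, 5, 8) = 8
Smallest bottleneck: 5.

5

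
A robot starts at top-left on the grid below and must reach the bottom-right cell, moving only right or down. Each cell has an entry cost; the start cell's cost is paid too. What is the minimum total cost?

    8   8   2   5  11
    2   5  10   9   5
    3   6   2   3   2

26

Best path: [0,0] → [1,0] → [2,0] → [2,1] → [2,2] → [2,3] → [2,4]
Cost: 8 + 2 + 3 + 6 + 2 + 3 + 2 = 26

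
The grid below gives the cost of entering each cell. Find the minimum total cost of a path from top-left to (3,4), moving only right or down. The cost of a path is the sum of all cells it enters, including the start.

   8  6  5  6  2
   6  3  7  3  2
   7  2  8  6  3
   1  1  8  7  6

One optimal route is [0,0]→[0,1]→[0,2]→[0,3]→[0,4]→[1,4]→[2,4]→[3,4].
Its cost is 8 + 6 + 5 + 6 + 2 + 2 + 3 + 6 = 38.

38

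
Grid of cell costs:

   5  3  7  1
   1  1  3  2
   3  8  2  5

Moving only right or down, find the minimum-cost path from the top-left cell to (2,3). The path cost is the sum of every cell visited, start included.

17

Cheapest: r0c0→r1c0→r1c1→r1c2→r1c3→r2c3
  5 + 1 + 1 + 3 + 2 + 5 = 17
For comparison, the top-then-right route costs 23.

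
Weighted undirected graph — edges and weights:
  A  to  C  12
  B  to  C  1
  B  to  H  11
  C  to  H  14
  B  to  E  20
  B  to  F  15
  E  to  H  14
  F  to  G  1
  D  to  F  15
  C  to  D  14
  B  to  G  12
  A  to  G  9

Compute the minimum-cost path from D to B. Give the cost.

15

Some routes from D to B:
D → C → B: 14 + 1 = 15
D → F → B: 15 + 15 = 30
D → F → G → B: 15 + 1 + 12 = 28
The minimum is 15.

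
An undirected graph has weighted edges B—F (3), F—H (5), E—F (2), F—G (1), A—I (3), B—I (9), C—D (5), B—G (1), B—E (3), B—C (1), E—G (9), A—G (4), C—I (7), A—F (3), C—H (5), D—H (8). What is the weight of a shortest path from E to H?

7

A few of the E→H routes:
E - B - C - H: 3 + 1 + 5 = 9
E - F - H: 2 + 5 = 7
E - F - G - B - C - H: 2 + 1 + 1 + 1 + 5 = 10
E - F - B - C - H: 2 + 3 + 1 + 5 = 11
E - B - G - F - H: 3 + 1 + 1 + 5 = 10
Best route has total 7.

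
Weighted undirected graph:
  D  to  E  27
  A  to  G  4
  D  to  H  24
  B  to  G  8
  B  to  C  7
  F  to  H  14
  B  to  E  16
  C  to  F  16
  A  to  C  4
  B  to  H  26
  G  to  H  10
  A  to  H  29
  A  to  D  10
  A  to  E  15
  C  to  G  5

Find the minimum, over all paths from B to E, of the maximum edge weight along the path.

15

Some routes from B to E:
B -> C -> G -> A -> E: max(7, 5, 4, 15) = 15
B -> C -> F -> H -> G -> A -> E: max(7, 16, 14, 10, 4, 15) = 16
B -> C -> A -> E: max(7, 4, 15) = 15
B -> G -> C -> A -> E: max(8, 5, 4, 15) = 15
B -> G -> A -> E: max(8, 4, 15) = 15
Smallest bottleneck: 15.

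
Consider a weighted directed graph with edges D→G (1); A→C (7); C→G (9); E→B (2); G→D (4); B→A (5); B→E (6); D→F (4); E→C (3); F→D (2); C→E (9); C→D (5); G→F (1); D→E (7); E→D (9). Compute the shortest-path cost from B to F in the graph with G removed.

Candidate routes:
B -> E -> D -> F: 6 + 9 + 4 = 19
B -> A -> C -> D -> F: 5 + 7 + 5 + 4 = 21
B -> E -> C -> D -> F: 6 + 3 + 5 + 4 = 18
B -> A -> C -> E -> D -> F: 5 + 7 + 9 + 9 + 4 = 34
The minimum is 18.

18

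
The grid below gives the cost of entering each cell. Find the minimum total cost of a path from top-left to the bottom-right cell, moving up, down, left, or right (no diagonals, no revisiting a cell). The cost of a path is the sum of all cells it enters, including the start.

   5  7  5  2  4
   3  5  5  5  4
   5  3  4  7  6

Cheapest: r0c0 r0c1 r0c2 r0c3 r0c4 r1c4 r2c4
  5 + 7 + 5 + 2 + 4 + 4 + 6 = 33

33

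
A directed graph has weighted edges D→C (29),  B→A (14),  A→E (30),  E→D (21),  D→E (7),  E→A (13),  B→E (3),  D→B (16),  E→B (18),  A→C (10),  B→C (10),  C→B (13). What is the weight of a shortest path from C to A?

Paths from C to A:
C → B → A: 13 + 14 = 27
C → B → E → A: 13 + 3 + 13 = 29
The minimum is 27.

27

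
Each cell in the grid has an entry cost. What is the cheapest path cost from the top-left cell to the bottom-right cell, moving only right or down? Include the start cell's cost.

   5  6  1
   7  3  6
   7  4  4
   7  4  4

26

One optimal route is [0,0] [0,1] [0,2] [1,2] [2,2] [3,2].
Its cost is 5 + 6 + 1 + 6 + 4 + 4 = 26.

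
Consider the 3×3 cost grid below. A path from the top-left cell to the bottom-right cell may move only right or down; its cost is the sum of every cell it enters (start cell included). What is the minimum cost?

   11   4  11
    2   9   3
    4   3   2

22

One optimal route is r0c0 -> r1c0 -> r2c0 -> r2c1 -> r2c2.
Its cost is 11 + 2 + 4 + 3 + 2 = 22.
(Top row then right column would cost 31.)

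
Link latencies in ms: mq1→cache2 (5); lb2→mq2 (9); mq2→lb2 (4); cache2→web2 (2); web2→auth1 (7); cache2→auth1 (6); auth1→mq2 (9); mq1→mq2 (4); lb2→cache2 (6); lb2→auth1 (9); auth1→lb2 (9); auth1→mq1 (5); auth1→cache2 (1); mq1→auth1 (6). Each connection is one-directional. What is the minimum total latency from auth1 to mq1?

Candidate routes:
auth1 → mq1: 5
Best route has total 5 ms.

5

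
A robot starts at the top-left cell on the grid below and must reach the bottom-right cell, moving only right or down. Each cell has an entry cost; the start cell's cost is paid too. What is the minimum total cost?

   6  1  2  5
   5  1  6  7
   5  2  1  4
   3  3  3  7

Cheapest: r0c0 -> r0c1 -> r1c1 -> r2c1 -> r2c2 -> r3c2 -> r3c3
  6 + 1 + 1 + 2 + 1 + 3 + 7 = 21

21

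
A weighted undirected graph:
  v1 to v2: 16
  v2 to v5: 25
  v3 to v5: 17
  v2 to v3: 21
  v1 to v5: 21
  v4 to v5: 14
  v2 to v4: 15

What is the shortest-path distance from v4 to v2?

15

Paths from v4 to v2:
v4 -> v5 -> v2: 14 + 25 = 39
v4 -> v5 -> v3 -> v2: 14 + 17 + 21 = 52
v4 -> v5 -> v1 -> v2: 14 + 21 + 16 = 51
v4 -> v2: 15
The minimum is 15.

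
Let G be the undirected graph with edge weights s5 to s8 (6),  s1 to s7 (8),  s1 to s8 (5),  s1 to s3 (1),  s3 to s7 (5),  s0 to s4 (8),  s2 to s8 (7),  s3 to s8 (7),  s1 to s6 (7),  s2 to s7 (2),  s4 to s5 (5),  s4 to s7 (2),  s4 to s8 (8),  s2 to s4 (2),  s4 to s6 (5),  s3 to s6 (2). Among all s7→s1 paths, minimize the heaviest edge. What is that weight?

5

Comparing a few candidate routes:
s7 → s2 → s4 → s6 → s3 → s1: max(2, 2, 5, 2, 1) = 5
s7 → s4 → s6 → s3 → s1: max(2, 5, 2, 1) = 5
s7 → s3 → s1: max(5, 1) = 5
Smallest bottleneck: 5.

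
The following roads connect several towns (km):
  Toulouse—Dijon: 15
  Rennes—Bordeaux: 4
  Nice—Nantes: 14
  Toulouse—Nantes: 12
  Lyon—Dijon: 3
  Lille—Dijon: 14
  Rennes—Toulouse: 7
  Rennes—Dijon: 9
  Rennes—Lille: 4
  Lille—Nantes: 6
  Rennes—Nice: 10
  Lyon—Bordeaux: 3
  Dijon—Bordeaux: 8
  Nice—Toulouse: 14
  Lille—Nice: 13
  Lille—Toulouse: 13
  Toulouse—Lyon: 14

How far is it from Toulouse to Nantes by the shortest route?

12

Checking several routes:
Toulouse→Nantes: 12
Toulouse→Rennes→Lille→Nantes: 7 + 4 + 6 = 17
Toulouse→Lille→Nantes: 13 + 6 = 19
Best route has total 12 km.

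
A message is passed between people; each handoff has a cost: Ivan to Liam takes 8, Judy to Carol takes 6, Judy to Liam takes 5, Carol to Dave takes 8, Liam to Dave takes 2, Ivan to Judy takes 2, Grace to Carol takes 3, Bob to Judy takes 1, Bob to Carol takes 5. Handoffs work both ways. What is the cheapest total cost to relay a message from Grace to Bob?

Paths from Grace to Bob:
Grace → Carol → Bob: 3 + 5 = 8
Grace → Carol → Dave → Liam → Judy → Bob: 3 + 8 + 2 + 5 + 1 = 19
Grace → Carol → Dave → Liam → Ivan → Judy → Bob: 3 + 8 + 2 + 8 + 2 + 1 = 24
Grace → Carol → Judy → Bob: 3 + 6 + 1 = 10
The minimum is 8.

8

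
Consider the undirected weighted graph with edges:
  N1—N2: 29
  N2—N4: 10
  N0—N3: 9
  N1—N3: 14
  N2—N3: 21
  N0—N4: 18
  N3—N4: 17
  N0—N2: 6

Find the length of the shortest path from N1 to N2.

29

Comparing a few candidate routes:
N1 - N2: 29
N1 - N3 - N0 - N2: 14 + 9 + 6 = 29
N1 - N3 - N4 - N2: 14 + 17 + 10 = 41
N1 - N3 - N2: 14 + 21 = 35
Shortest: 29.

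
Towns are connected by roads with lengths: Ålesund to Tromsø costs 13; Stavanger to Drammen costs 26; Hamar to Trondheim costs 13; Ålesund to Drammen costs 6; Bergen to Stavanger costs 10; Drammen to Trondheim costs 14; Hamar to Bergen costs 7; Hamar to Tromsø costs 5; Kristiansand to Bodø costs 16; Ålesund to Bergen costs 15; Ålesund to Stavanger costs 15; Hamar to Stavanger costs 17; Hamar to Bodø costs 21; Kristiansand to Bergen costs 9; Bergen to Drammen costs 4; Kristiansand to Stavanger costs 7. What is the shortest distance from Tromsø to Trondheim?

18

Some routes from Tromsø to Trondheim:
Tromsø -> Hamar -> Bergen -> Ålesund -> Drammen -> Trondheim: 5 + 7 + 15 + 6 + 14 = 47
Tromsø -> Hamar -> Bergen -> Drammen -> Trondheim: 5 + 7 + 4 + 14 = 30
Tromsø -> Ålesund -> Drammen -> Trondheim: 13 + 6 + 14 = 33
Tromsø -> Hamar -> Trondheim: 5 + 13 = 18
Tromsø -> Ålesund -> Drammen -> Bergen -> Hamar -> Trondheim: 13 + 6 + 4 + 7 + 13 = 43
Tromsø -> Ålesund -> Bergen -> Drammen -> Trondheim: 13 + 15 + 4 + 14 = 46
Shortest: 18.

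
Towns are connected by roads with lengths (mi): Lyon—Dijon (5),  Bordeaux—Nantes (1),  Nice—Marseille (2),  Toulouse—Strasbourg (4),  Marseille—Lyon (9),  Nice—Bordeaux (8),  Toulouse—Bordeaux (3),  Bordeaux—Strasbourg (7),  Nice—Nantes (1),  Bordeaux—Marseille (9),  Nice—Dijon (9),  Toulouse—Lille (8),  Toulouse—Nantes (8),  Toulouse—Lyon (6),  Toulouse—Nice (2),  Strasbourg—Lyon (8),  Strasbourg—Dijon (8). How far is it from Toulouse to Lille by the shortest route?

8

Paths from Toulouse to Lille:
Toulouse → Lille: 8
The minimum is 8 mi.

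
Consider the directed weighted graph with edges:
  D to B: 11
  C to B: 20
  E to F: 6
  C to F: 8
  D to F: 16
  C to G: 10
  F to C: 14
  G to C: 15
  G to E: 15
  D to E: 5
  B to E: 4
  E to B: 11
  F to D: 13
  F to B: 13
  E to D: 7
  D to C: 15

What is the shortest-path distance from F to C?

14

Routes from F to C:
F - D - C: 13 + 15 = 28
F - C: 14
F - B - E - D - C: 13 + 4 + 7 + 15 = 39
Shortest: 14.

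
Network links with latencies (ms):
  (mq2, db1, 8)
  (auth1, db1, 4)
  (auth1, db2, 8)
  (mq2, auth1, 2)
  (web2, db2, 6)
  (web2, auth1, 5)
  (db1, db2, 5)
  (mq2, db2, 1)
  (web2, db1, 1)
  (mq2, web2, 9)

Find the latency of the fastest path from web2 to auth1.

A few of the web2→auth1 routes:
web2 -> mq2 -> auth1: 9 + 2 = 11
web2 -> db1 -> auth1: 1 + 4 = 5
web2 -> db1 -> mq2 -> auth1: 1 + 8 + 2 = 11
web2 -> db1 -> db2 -> mq2 -> auth1: 1 + 5 + 1 + 2 = 9
web2 -> auth1: 5
web2 -> db2 -> mq2 -> auth1: 6 + 1 + 2 = 9
Best route has total 5 ms.

5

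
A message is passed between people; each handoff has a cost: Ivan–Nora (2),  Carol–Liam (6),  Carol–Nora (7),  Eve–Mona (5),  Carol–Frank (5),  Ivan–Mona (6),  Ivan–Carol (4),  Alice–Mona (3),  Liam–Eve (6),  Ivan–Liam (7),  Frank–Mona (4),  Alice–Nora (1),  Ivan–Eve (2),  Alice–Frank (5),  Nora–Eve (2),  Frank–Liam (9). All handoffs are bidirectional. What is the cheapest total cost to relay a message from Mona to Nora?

A few of the Mona→Nora routes:
Mona-Alice-Nora: 3 + 1 = 4
Mona-Ivan-Nora: 6 + 2 = 8
Mona-Eve-Ivan-Nora: 5 + 2 + 2 = 9
Mona-Eve-Nora: 5 + 2 = 7
Mona-Frank-Alice-Nora: 4 + 5 + 1 = 10
The minimum is 4.

4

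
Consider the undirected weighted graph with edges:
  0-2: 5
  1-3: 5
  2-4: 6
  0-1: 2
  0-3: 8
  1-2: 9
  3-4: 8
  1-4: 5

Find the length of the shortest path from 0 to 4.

Checking several routes:
0 -> 2 -> 4: 5 + 6 = 11
0 -> 1 -> 2 -> 4: 2 + 9 + 6 = 17
0 -> 1 -> 3 -> 4: 2 + 5 + 8 = 15
0 -> 1 -> 4: 2 + 5 = 7
0 -> 3 -> 4: 8 + 8 = 16
Shortest: 7.

7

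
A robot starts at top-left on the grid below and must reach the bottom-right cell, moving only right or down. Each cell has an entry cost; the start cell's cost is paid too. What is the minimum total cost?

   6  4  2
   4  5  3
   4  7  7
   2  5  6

Best path: r0c0→r1c0→r2c0→r3c0→r3c1→r3c2
Cost: 6 + 4 + 4 + 2 + 5 + 6 = 27
(Top row then right column would cost 28.)

27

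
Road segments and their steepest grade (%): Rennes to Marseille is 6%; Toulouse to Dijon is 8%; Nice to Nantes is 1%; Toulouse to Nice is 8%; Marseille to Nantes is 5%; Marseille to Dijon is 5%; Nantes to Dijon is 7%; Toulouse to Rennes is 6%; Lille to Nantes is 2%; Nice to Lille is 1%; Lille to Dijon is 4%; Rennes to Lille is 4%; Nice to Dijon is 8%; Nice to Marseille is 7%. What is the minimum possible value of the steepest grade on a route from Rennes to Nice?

4

Some routes from Rennes to Nice:
Rennes-Lille-Nantes-Nice: max(4, 2, 1) = 4
Rennes-Marseille-Nantes-Nice: max(6, 5, 1) = 6
Rennes-Lille-Nice: max(4, 1) = 4
Rennes-Lille-Dijon-Marseille-Nantes-Nice: max(4, 4, 5, 5, 1) = 5
Rennes-Marseille-Nantes-Lille-Nice: max(6, 5, 2, 1) = 6
The minimum achievable maximum is 4%.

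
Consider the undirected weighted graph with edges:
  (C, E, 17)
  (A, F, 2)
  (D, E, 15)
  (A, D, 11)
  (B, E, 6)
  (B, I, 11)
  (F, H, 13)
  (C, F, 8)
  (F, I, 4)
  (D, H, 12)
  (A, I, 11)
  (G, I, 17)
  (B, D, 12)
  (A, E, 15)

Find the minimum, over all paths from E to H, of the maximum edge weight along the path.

12

Checking several routes:
E→B→D→A→I→F→H: max(6, 12, 11, 11, 4, 13) = 13
E→B→D→A→F→H: max(6, 12, 11, 2, 13) = 13
E→B→D→H: max(6, 12, 12) = 12
E→B→I→F→A→D→H: max(6, 11, 4, 2, 11, 12) = 12
E→B→I→F→H: max(6, 11, 4, 13) = 13
E→B→I→A→D→H: max(6, 11, 11, 11, 12) = 12
Smallest bottleneck: 12.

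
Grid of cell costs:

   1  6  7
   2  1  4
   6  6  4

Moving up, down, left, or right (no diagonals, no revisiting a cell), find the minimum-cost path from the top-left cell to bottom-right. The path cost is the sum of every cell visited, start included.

12

One optimal route is [0,0] [1,0] [1,1] [1,2] [2,2].
Its cost is 1 + 2 + 1 + 4 + 4 = 12.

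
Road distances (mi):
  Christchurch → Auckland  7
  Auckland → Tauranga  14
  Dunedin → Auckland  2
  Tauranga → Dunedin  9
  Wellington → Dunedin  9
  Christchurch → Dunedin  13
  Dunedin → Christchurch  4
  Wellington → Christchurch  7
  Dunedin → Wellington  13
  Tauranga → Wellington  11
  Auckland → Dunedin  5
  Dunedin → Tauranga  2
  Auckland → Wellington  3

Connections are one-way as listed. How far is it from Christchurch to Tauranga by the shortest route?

14

Comparing a few candidate routes:
Christchurch-Auckland-Wellington-Dunedin-Tauranga: 7 + 3 + 9 + 2 = 21
Christchurch-Auckland-Tauranga: 7 + 14 = 21
Christchurch-Auckland-Dunedin-Tauranga: 7 + 5 + 2 = 14
Christchurch-Dunedin-Tauranga: 13 + 2 = 15
The minimum is 14 mi.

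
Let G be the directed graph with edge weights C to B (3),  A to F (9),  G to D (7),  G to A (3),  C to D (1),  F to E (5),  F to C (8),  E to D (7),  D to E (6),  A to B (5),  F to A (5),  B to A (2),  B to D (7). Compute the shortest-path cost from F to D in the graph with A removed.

9

Paths from F to D avoiding A:
F - C - B - D: 8 + 3 + 7 = 18
F - C - D: 8 + 1 = 9
F - E - D: 5 + 7 = 12
The minimum is 9.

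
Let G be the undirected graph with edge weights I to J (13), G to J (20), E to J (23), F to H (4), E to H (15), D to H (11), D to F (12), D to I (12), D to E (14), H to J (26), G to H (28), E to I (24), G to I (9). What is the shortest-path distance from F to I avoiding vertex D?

Comparing a few candidate routes:
F → H → G → I: 4 + 28 + 9 = 41
F → H → J → G → I: 4 + 26 + 20 + 9 = 59
F → H → E → J → I: 4 + 15 + 23 + 13 = 55
F → H → E → I: 4 + 15 + 24 = 43
F → H → J → I: 4 + 26 + 13 = 43
Shortest: 41.

41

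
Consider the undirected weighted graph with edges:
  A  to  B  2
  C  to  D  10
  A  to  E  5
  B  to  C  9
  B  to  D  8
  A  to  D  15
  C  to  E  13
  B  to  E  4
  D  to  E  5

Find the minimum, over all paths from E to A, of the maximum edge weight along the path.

4

A few of the E→A routes:
E → D → B → A: max(5, 8, 2) = 8
E → D → C → B → A: max(5, 10, 9, 2) = 10
E → A: max(5) = 5
E → B → A: max(4, 2) = 4
E → C → B → A: max(13, 9, 2) = 13
Smallest bottleneck: 4.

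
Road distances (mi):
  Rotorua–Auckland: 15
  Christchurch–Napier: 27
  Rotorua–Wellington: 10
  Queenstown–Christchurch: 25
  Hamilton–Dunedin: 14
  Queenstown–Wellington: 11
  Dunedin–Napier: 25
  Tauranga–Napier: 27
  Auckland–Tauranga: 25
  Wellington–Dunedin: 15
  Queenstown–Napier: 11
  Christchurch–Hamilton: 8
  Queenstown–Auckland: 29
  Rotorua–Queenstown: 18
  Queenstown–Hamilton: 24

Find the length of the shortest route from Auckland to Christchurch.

54

A few of the Auckland→Christchurch routes:
Auckland - Rotorua - Wellington - Dunedin - Hamilton - Christchurch: 15 + 10 + 15 + 14 + 8 = 62
Auckland - Rotorua - Wellington - Queenstown - Christchurch: 15 + 10 + 11 + 25 = 61
Auckland - Rotorua - Queenstown - Christchurch: 15 + 18 + 25 = 58
Auckland - Queenstown - Hamilton - Christchurch: 29 + 24 + 8 = 61
Auckland - Queenstown - Christchurch: 29 + 25 = 54
Shortest: 54 mi.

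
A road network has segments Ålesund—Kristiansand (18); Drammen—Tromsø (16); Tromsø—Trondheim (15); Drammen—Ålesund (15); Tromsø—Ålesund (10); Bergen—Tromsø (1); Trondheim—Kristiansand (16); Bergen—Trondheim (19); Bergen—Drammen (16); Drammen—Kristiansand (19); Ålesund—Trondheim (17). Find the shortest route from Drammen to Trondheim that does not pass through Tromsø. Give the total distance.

Some routes from Drammen to Trondheim avoiding Tromsø:
Drammen -> Ålesund -> Trondheim: 15 + 17 = 32
Drammen -> Ålesund -> Kristiansand -> Trondheim: 15 + 18 + 16 = 49
Drammen -> Kristiansand -> Trondheim: 19 + 16 = 35
Drammen -> Bergen -> Trondheim: 16 + 19 = 35
Best route has total 32.

32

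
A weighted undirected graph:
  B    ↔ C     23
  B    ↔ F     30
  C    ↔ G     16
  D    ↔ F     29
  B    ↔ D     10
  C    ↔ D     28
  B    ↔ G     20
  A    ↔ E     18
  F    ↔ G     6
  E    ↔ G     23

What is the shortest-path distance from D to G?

30

Checking several routes:
D - F - G: 29 + 6 = 35
D - B - G: 10 + 20 = 30
D - B - C - G: 10 + 23 + 16 = 49
D - C - G: 28 + 16 = 44
D - C - B - G: 28 + 23 + 20 = 71
D - B - F - G: 10 + 30 + 6 = 46
Best route has total 30.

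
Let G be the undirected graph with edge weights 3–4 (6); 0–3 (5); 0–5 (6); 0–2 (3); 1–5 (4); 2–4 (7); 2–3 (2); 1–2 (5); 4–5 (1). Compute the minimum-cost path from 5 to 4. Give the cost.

1

Checking several routes:
5 -> 4: 1
5 -> 1 -> 2 -> 3 -> 4: 4 + 5 + 2 + 6 = 17
5 -> 0 -> 3 -> 4: 6 + 5 + 6 = 17
5 -> 0 -> 2 -> 3 -> 4: 6 + 3 + 2 + 6 = 17
5 -> 1 -> 2 -> 4: 4 + 5 + 7 = 16
5 -> 0 -> 2 -> 4: 6 + 3 + 7 = 16
Best route has total 1.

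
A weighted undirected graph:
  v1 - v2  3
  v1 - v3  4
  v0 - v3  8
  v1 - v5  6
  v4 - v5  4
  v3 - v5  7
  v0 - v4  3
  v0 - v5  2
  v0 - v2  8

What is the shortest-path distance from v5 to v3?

7

Some routes from v5 to v3:
v5 → v0 → v2 → v1 → v3: 2 + 8 + 3 + 4 = 17
v5 → v4 → v0 → v3: 4 + 3 + 8 = 15
v5 → v4 → v0 → v2 → v1 → v3: 4 + 3 + 8 + 3 + 4 = 22
v5 → v0 → v3: 2 + 8 = 10
v5 → v3: 7
v5 → v1 → v3: 6 + 4 = 10
Shortest: 7.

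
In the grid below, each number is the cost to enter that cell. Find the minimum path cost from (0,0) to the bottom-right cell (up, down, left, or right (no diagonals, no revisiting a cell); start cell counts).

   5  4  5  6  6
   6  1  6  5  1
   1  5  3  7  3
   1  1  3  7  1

25

Cheapest: r0c0 r1c0 r2c0 r3c0 r3c1 r3c2 r3c3 r3c4
  5 + 6 + 1 + 1 + 1 + 3 + 7 + 1 = 25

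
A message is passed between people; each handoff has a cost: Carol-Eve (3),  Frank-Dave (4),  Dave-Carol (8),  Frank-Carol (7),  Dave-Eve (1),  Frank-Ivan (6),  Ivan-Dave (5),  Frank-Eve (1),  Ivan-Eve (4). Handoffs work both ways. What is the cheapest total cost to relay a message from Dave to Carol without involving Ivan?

Paths from Dave to Carol avoiding Ivan:
Dave - Frank - Carol: 4 + 7 = 11
Dave - Eve - Carol: 1 + 3 = 4
Dave - Carol: 8
Dave - Eve - Frank - Carol: 1 + 1 + 7 = 9
Dave - Frank - Eve - Carol: 4 + 1 + 3 = 8
Best route has total 4.

4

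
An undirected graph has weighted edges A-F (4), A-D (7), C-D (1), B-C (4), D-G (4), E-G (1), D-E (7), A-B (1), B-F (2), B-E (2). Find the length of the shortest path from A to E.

3

Checking several routes:
A → D → E: 7 + 7 = 14
A → F → B → E: 4 + 2 + 2 = 8
A → D → G → E: 7 + 4 + 1 = 12
A → B → C → D → G → E: 1 + 4 + 1 + 4 + 1 = 11
A → B → E: 1 + 2 = 3
A → B → C → D → E: 1 + 4 + 1 + 7 = 13
Best route has total 3.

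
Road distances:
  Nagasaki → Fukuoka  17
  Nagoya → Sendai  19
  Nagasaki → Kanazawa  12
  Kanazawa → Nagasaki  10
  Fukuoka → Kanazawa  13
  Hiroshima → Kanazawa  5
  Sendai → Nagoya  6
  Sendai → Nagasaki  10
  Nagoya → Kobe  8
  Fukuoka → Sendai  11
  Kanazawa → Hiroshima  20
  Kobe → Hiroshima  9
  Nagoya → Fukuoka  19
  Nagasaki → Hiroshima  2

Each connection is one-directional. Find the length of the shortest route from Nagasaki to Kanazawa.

7

Routes from Nagasaki to Kanazawa:
Nagasaki-Hiroshima-Kanazawa: 2 + 5 = 7
Nagasaki-Kanazawa: 12
Nagasaki-Fukuoka-Kanazawa: 17 + 13 = 30
Nagasaki-Fukuoka-Sendai-Nagoya-Kobe-Hiroshima-Kanazawa: 17 + 11 + 6 + 8 + 9 + 5 = 56
The minimum is 7.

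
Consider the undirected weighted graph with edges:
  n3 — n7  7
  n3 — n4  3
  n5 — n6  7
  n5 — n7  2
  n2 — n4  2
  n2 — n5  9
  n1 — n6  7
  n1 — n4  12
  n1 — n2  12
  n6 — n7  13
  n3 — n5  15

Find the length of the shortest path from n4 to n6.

18

A few of the n4→n6 routes:
n4 -> n3 -> n7 -> n5 -> n6: 3 + 7 + 2 + 7 = 19
n4 -> n1 -> n6: 12 + 7 = 19
n4 -> n2 -> n5 -> n6: 2 + 9 + 7 = 18
The minimum is 18.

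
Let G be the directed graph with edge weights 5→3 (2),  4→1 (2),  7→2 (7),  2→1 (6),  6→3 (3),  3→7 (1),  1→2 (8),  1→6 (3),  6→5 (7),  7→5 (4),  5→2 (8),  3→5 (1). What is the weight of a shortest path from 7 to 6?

16

Routes from 7 to 6:
7 → 2 → 1 → 6: 7 + 6 + 3 = 16
7 → 5 → 2 → 1 → 6: 4 + 8 + 6 + 3 = 21
Best route has total 16.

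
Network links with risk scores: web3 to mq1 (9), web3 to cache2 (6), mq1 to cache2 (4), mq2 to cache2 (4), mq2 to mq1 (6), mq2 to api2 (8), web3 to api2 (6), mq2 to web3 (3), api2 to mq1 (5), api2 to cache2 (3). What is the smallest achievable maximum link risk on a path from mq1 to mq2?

4

Some routes from mq1 to mq2:
mq1 - api2 - cache2 - mq2: max(5, 3, 4) = 5
mq1 - cache2 - mq2: max(4, 4) = 4
mq1 - api2 - cache2 - web3 - mq2: max(5, 3, 6, 3) = 6
The minimum achievable maximum is 4.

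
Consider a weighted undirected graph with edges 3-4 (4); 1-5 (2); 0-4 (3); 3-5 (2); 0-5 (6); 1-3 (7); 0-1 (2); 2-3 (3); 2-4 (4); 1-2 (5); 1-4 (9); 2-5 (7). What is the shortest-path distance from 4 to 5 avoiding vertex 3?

Checking several routes:
4 - 1 - 0 - 5: 9 + 2 + 6 = 17
4 - 2 - 5: 4 + 7 = 11
4 - 2 - 1 - 5: 4 + 5 + 2 = 11
4 - 0 - 5: 3 + 6 = 9
4 - 0 - 1 - 5: 3 + 2 + 2 = 7
4 - 1 - 5: 9 + 2 = 11
The minimum is 7.

7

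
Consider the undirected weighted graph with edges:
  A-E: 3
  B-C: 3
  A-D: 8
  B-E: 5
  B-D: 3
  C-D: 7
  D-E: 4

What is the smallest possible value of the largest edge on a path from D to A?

Routes from D to A:
D -> B -> E -> A: max(3, 5, 3) = 5
D -> C -> B -> E -> A: max(7, 3, 5, 3) = 7
D -> E -> A: max(4, 3) = 4
D -> A: max(8) = 8
Smallest bottleneck: 4.

4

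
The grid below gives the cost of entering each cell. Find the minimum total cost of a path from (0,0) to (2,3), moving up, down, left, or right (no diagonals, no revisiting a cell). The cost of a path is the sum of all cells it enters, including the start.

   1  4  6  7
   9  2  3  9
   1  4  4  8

Take (0,0) → (0,1) → (1,1) → (1,2) → (2,2) → (2,3) for a total of 1 + 4 + 2 + 3 + 4 + 8 = 22.

22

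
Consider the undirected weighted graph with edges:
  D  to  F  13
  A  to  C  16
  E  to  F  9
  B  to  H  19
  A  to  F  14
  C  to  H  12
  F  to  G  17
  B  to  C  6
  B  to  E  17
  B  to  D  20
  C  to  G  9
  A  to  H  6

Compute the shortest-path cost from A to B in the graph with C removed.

Candidate routes:
A -> F -> E -> B: 14 + 9 + 17 = 40
A -> F -> D -> B: 14 + 13 + 20 = 47
A -> H -> B: 6 + 19 = 25
Best route has total 25.

25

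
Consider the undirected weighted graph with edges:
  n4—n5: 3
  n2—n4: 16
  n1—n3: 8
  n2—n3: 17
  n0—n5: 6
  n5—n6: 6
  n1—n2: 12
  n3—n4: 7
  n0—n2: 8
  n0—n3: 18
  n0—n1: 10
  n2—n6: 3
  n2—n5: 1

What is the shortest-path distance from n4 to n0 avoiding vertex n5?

24

Some routes from n4 to n0 avoiding n5:
n4→n3→n0: 7 + 18 = 25
n4→n3→n1→n0: 7 + 8 + 10 = 25
n4→n2→n1→n0: 16 + 12 + 10 = 38
n4→n2→n0: 16 + 8 = 24
n4→n3→n2→n0: 7 + 17 + 8 = 32
n4→n3→n1→n2→n0: 7 + 8 + 12 + 8 = 35
Best route has total 24.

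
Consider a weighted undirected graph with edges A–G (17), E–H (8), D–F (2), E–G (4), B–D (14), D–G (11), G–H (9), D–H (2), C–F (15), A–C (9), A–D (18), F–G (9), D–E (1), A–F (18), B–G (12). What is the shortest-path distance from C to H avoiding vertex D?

Some routes from C to H avoiding D:
C-A-G-H: 9 + 17 + 9 = 35
C-F-G-H: 15 + 9 + 9 = 33
C-A-F-G-H: 9 + 18 + 9 + 9 = 45
C-A-G-E-H: 9 + 17 + 4 + 8 = 38
C-F-G-E-H: 15 + 9 + 4 + 8 = 36
C-A-F-G-E-H: 9 + 18 + 9 + 4 + 8 = 48
Best route has total 33.

33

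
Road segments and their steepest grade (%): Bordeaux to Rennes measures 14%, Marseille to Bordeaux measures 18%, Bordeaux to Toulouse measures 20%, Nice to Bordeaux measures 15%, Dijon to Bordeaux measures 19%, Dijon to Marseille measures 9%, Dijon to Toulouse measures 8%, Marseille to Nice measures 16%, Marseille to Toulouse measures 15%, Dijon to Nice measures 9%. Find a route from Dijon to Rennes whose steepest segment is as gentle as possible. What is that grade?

A few of the Dijon→Rennes routes:
Dijon - Marseille - Nice - Bordeaux - Rennes: max(9, 16, 15, 14) = 16
Dijon - Nice - Marseille - Bordeaux - Rennes: max(9, 16, 18, 14) = 18
Dijon - Marseille - Bordeaux - Rennes: max(9, 18, 14) = 18
Dijon - Toulouse - Marseille - Bordeaux - Rennes: max(8, 15, 18, 14) = 18
Dijon - Toulouse - Marseille - Nice - Bordeaux - Rennes: max(8, 15, 16, 15, 14) = 16
Dijon - Nice - Bordeaux - Rennes: max(9, 15, 14) = 15
Smallest bottleneck: 15%.

15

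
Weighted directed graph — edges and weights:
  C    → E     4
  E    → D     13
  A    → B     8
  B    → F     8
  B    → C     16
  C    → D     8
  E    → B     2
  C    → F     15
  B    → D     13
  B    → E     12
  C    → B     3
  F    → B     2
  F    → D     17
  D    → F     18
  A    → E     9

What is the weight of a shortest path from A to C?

24

Routes from A to C:
A - E - B - C: 9 + 2 + 16 = 27
A - E - D - F - B - C: 9 + 13 + 18 + 2 + 16 = 58
A - B - C: 8 + 16 = 24
Shortest: 24.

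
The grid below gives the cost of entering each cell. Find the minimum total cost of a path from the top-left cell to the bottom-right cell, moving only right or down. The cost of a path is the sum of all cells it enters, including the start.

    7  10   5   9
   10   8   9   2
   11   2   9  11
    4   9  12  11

55

One optimal route is [0,0] -> [0,1] -> [0,2] -> [0,3] -> [1,3] -> [2,3] -> [3,3].
Its cost is 7 + 10 + 5 + 9 + 2 + 11 + 11 = 55.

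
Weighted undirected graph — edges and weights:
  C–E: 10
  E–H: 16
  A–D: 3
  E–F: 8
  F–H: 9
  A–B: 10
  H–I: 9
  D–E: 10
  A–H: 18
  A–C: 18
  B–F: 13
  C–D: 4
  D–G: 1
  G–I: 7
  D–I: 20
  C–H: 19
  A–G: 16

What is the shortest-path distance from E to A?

Comparing a few candidate routes:
E -> D -> A: 10 + 3 = 13
E -> D -> G -> A: 10 + 1 + 16 = 27
E -> C -> D -> A: 10 + 4 + 3 = 17
The minimum is 13.

13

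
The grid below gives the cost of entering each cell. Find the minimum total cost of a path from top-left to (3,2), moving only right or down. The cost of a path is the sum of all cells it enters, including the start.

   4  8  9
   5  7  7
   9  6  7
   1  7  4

30

Path (0,0) -> (1,0) -> (2,0) -> (3,0) -> (3,1) -> (3,2): 4 + 5 + 9 + 1 + 7 + 4 = 30.
(Top row then right column would cost 39.)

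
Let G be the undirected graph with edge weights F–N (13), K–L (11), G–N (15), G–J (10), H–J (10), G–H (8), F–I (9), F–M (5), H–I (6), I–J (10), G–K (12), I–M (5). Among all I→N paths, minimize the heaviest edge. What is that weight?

13

Some routes from I to N:
I - F - N: max(9, 13) = 13
I - H - G - N: max(6, 8, 15) = 15
I - M - F - N: max(5, 5, 13) = 13
Smallest bottleneck: 13.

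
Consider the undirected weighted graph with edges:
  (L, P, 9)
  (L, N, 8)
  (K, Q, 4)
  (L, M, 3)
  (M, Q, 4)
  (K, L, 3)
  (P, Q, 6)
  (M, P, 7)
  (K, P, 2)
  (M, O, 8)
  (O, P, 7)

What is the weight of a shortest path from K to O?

Comparing a few candidate routes:
K - P - M - O: 2 + 7 + 8 = 17
K - L - P - O: 3 + 9 + 7 = 19
K - L - M - O: 3 + 3 + 8 = 14
K - Q - M - O: 4 + 4 + 8 = 16
K - Q - P - O: 4 + 6 + 7 = 17
K - P - O: 2 + 7 = 9
Shortest: 9.

9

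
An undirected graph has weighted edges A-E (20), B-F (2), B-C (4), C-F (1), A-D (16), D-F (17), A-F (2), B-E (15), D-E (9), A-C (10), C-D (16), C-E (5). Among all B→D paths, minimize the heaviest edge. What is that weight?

Comparing a few candidate routes:
B → F → A → C → E → D: max(2, 2, 10, 5, 9) = 10
B → C → E → D: max(4, 5, 9) = 9
B → F → C → E → D: max(2, 1, 5, 9) = 9
The minimum achievable maximum is 9.

9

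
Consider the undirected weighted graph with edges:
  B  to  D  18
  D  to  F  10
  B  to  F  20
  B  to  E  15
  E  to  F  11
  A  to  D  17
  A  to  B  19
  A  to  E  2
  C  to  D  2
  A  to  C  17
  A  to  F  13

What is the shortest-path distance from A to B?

17

Comparing a few candidate routes:
A→E→F→B: 2 + 11 + 20 = 33
A→E→B: 2 + 15 = 17
A→D→B: 17 + 18 = 35
A→B: 19
A→C→D→B: 17 + 2 + 18 = 37
A→F→B: 13 + 20 = 33
Best route has total 17.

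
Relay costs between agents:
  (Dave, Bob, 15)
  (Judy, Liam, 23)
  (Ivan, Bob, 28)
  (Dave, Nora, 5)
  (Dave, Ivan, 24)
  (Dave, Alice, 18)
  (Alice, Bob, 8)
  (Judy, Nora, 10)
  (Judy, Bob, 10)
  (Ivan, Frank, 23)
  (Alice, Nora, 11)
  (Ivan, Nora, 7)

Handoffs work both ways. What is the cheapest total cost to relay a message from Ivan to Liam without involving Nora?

Candidate routes:
Ivan-Dave-Alice-Bob-Judy-Liam: 24 + 18 + 8 + 10 + 23 = 83
Ivan-Dave-Bob-Judy-Liam: 24 + 15 + 10 + 23 = 72
Ivan-Bob-Judy-Liam: 28 + 10 + 23 = 61
The minimum is 61.

61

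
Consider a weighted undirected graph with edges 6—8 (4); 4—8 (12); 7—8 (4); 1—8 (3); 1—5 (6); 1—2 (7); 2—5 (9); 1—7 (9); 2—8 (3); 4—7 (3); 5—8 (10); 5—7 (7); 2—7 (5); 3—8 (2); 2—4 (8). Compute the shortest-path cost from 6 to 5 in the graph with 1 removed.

14

Comparing a few candidate routes:
6 → 8 → 2 → 7 → 5: 4 + 3 + 5 + 7 = 19
6 → 8 → 2 → 5: 4 + 3 + 9 = 16
6 → 8 → 7 → 2 → 5: 4 + 4 + 5 + 9 = 22
6 → 8 → 7 → 5: 4 + 4 + 7 = 15
6 → 8 → 5: 4 + 10 = 14
Shortest: 14.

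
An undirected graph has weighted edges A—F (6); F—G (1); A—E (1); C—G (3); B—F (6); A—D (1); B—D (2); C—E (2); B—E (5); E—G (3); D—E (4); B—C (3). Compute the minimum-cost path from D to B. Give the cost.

2

Comparing a few candidate routes:
D→B: 2
D→A→E→B: 1 + 1 + 5 = 7
D→A→E→C→B: 1 + 1 + 2 + 3 = 7
D→E→C→B: 4 + 2 + 3 = 9
Best route has total 2.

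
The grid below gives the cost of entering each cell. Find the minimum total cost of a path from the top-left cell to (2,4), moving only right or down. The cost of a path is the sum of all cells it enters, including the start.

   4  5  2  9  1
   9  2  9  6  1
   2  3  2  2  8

Best path: r0c0→r0c1→r1c1→r2c1→r2c2→r2c3→r2c4
Cost: 4 + 5 + 2 + 3 + 2 + 2 + 8 = 26

26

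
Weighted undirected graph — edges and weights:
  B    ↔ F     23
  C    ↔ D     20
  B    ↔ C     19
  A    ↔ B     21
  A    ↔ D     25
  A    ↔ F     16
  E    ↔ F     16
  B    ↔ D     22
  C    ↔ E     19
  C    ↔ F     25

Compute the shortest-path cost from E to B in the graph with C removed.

39

Routes from E to B avoiding C:
E -> F -> A -> D -> B: 16 + 16 + 25 + 22 = 79
E -> F -> B: 16 + 23 = 39
E -> F -> A -> B: 16 + 16 + 21 = 53
Best route has total 39.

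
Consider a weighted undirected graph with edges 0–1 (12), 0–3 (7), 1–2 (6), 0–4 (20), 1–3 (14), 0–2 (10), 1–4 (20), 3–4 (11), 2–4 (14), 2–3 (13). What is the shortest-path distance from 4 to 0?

Comparing a few candidate routes:
4→2→0: 14 + 10 = 24
4→1→0: 20 + 12 = 32
4→2→1→0: 14 + 6 + 12 = 32
4→3→0: 11 + 7 = 18
4→0: 20
Shortest: 18.

18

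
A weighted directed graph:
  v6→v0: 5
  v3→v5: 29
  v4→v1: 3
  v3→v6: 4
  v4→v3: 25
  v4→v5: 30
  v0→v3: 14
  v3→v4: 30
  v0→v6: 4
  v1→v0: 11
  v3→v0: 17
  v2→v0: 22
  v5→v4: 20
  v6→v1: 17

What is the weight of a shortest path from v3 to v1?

21

Routes from v3 to v1:
v3 → v0 → v6 → v1: 17 + 4 + 17 = 38
v3 → v4 → v1: 30 + 3 = 33
v3 → v6 → v1: 4 + 17 = 21
v3 → v5 → v4 → v1: 29 + 20 + 3 = 52
The minimum is 21.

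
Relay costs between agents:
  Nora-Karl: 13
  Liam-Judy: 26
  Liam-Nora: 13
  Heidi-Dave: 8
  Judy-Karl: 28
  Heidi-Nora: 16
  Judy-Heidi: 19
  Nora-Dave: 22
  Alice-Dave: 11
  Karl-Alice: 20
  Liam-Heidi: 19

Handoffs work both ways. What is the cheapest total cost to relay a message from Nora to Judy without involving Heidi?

39

Paths from Nora to Judy avoiding Heidi:
Nora-Liam-Judy: 13 + 26 = 39
Nora-Karl-Judy: 13 + 28 = 41
Nora-Dave-Alice-Karl-Judy: 22 + 11 + 20 + 28 = 81
Shortest: 39.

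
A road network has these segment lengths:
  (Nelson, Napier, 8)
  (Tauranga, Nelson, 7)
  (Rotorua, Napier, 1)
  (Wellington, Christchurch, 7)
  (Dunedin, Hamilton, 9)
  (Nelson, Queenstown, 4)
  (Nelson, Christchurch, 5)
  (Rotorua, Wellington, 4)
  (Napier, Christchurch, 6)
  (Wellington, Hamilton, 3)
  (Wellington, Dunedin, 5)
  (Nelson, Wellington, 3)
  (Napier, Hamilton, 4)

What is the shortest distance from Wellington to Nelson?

Comparing a few candidate routes:
Wellington-Rotorua-Napier-Nelson: 4 + 1 + 8 = 13
Wellington-Christchurch-Nelson: 7 + 5 = 12
Wellington-Hamilton-Napier-Nelson: 3 + 4 + 8 = 15
Wellington-Nelson: 3
The minimum is 3.

3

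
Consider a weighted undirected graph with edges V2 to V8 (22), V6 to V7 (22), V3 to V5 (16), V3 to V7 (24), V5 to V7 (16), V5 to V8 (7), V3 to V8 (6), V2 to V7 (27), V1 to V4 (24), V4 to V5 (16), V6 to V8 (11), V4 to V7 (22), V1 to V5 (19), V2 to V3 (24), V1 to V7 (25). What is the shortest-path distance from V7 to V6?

22

Some routes from V7 to V6:
V7-V4-V5-V8-V6: 22 + 16 + 7 + 11 = 56
V7-V6: 22
V7-V5-V8-V6: 16 + 7 + 11 = 34
V7-V3-V8-V6: 24 + 6 + 11 = 41
V7-V5-V3-V8-V6: 16 + 16 + 6 + 11 = 49
Best route has total 22.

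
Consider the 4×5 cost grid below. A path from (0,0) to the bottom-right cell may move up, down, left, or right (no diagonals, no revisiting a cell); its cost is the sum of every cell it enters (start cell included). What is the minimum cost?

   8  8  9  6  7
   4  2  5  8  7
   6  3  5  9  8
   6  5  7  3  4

36

Path (0,0) -> (1,0) -> (1,1) -> (2,1) -> (2,2) -> (3,2) -> (3,3) -> (3,4): 8 + 4 + 2 + 3 + 5 + 7 + 3 + 4 = 36.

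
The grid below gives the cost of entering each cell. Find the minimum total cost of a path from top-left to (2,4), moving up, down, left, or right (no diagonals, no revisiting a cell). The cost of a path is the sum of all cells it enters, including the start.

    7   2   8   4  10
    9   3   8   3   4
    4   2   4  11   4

Take r0c0 → r0c1 → r1c1 → r1c2 → r1c3 → r1c4 → r2c4 for a total of 7 + 2 + 3 + 8 + 3 + 4 + 4 = 31.

31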